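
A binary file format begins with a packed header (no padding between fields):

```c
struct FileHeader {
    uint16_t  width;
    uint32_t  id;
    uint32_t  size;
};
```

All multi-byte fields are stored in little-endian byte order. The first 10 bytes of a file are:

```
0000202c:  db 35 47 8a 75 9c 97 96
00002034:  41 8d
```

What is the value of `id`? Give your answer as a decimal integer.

`id` follows `width` (2 bytes), so it starts at byte offset 2 and occupies 4 bytes.
Bytes at offsets 2..5: 47 8A 75 9C.
Little-endian stores the least-significant byte at the lowest address.
Reassemble most-significant byte first: 9C 75 8A 47 → 0x9C758A47.
0x9C758A47 = 2624948807.

2624948807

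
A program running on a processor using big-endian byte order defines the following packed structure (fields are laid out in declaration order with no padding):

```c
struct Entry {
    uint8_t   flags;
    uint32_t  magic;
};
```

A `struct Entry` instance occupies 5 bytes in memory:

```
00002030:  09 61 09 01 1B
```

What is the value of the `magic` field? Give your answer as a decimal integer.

`magic` follows `flags` (1 byte), so it starts at byte offset 1 and occupies 4 bytes.
Bytes at offsets 1..4: 61 09 01 1B.
In big-endian order the high byte comes first in memory.
The bytes are already most-significant first: 0x6109011B.
0x6109011B = 1627980059.

1627980059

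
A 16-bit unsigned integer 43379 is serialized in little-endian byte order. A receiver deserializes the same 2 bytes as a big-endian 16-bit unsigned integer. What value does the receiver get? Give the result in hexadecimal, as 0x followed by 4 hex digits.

0x73A9

43379 in 16-bit hexadecimal is 0xA973.
Stored little-endian, the bytes at ascending addresses are 73 A9.
Read back as big-endian, the last byte is least significant, giving 0x73A9.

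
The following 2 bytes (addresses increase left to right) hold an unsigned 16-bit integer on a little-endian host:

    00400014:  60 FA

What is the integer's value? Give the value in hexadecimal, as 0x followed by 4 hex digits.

Little-endian: lowest address holds the least-significant byte.
Reassemble most-significant byte first: FA 60 → 0xFA60.

0xFA60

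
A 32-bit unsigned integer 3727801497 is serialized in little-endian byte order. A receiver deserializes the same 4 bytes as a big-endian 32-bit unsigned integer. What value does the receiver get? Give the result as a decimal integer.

2579247582

3727801497 in 32-bit hexadecimal is 0xDE31BC99.
Stored little-endian, the bytes at ascending addresses are 99 BC 31 DE.
Read back as big-endian, the last byte is least significant, giving 0x99BC31DE.
0x99BC31DE = 2579247582.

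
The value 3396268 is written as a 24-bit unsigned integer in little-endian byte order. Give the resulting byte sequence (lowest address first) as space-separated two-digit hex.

3396268 in hexadecimal, padded to 24 bits, is 0x33D2AC.
Split into bytes (most-significant first): 33 D2 AC.
Little-endian: lowest address holds the least-significant byte.
So at ascending addresses the bytes are AC D2 33.

AC D2 33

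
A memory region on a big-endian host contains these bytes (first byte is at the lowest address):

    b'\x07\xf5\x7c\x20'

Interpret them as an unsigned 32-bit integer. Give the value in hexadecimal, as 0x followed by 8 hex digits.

0x07F57C20

Big-endian stores the most-significant byte at the lowest address.
The bytes are already most-significant first: 0x07F57C20.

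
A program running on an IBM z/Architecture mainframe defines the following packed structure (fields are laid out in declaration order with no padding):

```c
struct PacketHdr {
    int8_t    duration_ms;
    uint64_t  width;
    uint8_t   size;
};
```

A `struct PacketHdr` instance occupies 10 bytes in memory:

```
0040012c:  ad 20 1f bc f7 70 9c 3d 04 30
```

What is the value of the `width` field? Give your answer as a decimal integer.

`width` follows `duration_ms` (1 byte), so it starts at byte offset 1 and occupies 8 bytes.
Bytes at offsets 1..8: 20 1F BC F7 70 9C 3D 04.
Big-endian: lowest address holds the most-significant byte.
The bytes are already most-significant first: 0x201FBCF7709C3D04.
0x201FBCF7709C3D04 = 2314776504423955716.

2314776504423955716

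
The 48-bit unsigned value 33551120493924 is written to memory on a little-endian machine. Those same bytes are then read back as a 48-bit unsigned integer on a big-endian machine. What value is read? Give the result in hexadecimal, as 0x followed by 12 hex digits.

33551120493924 in 48-bit hexadecimal is 0x1E83BA9E6D64.
Stored little-endian, the bytes at ascending addresses are 64 6D 9E BA 83 1E.
Read back as big-endian, the last byte is least significant, giving 0x646D9EBA831E.

0x646D9EBA831E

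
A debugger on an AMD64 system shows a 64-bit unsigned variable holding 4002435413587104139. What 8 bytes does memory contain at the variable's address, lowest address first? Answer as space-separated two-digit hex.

4002435413587104139 in hexadecimal, padded to 64 bits, is 0x378B81CD874D918B.
Split into bytes (most-significant first): 37 8B 81 CD 87 4D 91 8B.
In little-endian order the low byte comes first in memory.
So at ascending addresses the bytes are 8B 91 4D 87 CD 81 8B 37.

8B 91 4D 87 CD 81 8B 37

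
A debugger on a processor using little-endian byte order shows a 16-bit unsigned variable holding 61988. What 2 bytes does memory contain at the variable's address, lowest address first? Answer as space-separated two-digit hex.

24 F2

61988 in hexadecimal, padded to 16 bits, is 0xF224.
Split into bytes (most-significant first): F2 24.
In little-endian order the low byte comes first in memory.
So at ascending addresses the bytes are 24 F2.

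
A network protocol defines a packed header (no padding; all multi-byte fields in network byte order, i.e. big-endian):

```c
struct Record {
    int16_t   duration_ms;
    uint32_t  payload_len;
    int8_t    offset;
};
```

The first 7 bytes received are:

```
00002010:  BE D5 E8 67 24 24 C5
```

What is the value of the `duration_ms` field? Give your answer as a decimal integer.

-16683

`duration_ms` is the first field, at byte offset 0, occupying 2 bytes.
Bytes at offsets 0..1: BE D5.
Big-endian: lowest address holds the most-significant byte.
The bytes are already most-significant first: 0xBED5.
Top bit is set, so as a signed 16-bit value this is 0xBED5 − 2^16 = -16683.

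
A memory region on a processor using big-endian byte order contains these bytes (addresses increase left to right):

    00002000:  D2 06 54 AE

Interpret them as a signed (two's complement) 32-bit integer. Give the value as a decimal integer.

Big-endian: lowest address holds the most-significant byte.
The bytes are already most-significant first: 0xD20654AE.
Top bit is set, so as a signed 32-bit value this is 0xD20654AE − 2^32 = -771337042.

-771337042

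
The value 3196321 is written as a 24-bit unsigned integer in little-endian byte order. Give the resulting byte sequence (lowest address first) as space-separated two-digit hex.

3196321 in hexadecimal, padded to 24 bits, is 0x30C5A1.
Split into bytes (most-significant first): 30 C5 A1.
Little-endian stores the least-significant byte at the lowest address.
So at ascending addresses the bytes are A1 C5 30.

A1 C5 30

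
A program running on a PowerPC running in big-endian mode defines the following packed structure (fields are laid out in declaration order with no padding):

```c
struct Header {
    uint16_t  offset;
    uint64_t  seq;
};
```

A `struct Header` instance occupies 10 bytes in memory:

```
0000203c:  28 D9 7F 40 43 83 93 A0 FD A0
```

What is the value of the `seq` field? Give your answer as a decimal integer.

`seq` follows `offset` (2 bytes), so it starts at byte offset 2 and occupies 8 bytes.
Bytes at offsets 2..9: 7F 40 43 83 93 A0 FD A0.
Big-endian: lowest address holds the most-significant byte.
The bytes are already most-significant first: 0x7F40438393A0FDA0.
0x7F40438393A0FDA0 = 9169403073722908064.

9169403073722908064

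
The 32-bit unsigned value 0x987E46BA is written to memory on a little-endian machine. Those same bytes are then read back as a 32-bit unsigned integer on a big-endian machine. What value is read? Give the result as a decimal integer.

3125182104

Stored little-endian, the bytes at ascending addresses are BA 46 7E 98.
Read back as big-endian, the last byte is least significant, giving 0xBA467E98.
0xBA467E98 = 3125182104.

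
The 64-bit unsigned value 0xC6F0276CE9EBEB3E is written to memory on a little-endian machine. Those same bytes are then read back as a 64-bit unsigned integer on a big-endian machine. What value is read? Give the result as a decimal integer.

Stored little-endian, the bytes at ascending addresses are 3E EB EB E9 6C 27 F0 C6.
Read back as big-endian, the last byte is least significant, giving 0x3EEBEBE96C27F0C6.
0x3EEBEBE96C27F0C6 = 4533976837653000390.

4533976837653000390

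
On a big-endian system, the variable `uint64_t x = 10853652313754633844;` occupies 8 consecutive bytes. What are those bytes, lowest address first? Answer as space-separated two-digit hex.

96 9F EB 46 34 F1 06 74

10853652313754633844 in hexadecimal, padded to 64 bits, is 0x969FEB4634F10674.
Split into bytes (most-significant first): 96 9F EB 46 34 F1 06 74.
Big-endian: lowest address holds the most-significant byte.
So the memory order matches the most-significant-first order: 96 9F EB 46 34 F1 06 74.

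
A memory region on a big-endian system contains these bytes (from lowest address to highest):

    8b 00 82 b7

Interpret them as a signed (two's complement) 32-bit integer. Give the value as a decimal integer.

Big-endian: lowest address holds the most-significant byte.
The bytes are already most-significant first: 0x8B0082B7.
Top bit is set, so as a signed 32-bit value this is 0x8B0082B7 − 2^32 = -1962900809.

-1962900809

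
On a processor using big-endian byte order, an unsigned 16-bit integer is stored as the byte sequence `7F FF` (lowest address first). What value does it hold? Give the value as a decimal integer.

In big-endian order the high byte comes first in memory.
The bytes are already most-significant first: 0x7FFF.
0x7FFF = 32767.

32767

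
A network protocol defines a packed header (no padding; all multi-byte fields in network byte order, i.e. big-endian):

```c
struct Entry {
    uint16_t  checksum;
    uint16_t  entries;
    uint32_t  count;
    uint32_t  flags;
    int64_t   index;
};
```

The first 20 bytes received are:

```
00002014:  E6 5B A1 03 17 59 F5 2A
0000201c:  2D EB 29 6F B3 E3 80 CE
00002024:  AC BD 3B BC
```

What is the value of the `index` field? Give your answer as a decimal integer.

`index` follows `checksum` (2 B), `entries` (2 B), `count` (4 B), `flags` (4 B), so it starts at offset 2 + 2 + 4 + 4 = 12 and occupies 8 bytes.
Bytes at offsets 12..19: B3 E3 80 CE AC BD 3B BC.
Big-endian stores the most-significant byte at the lowest address.
The bytes are already most-significant first: 0xB3E380CEACBD3BBC.
Top bit is set, so as a signed 64-bit value this is 0xB3E380CEACBD3BBC − 2^64 = -5484398296057431108.

-5484398296057431108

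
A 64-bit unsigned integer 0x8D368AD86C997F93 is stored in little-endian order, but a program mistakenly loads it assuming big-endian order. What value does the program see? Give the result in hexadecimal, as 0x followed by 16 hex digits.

Stored little-endian, the bytes at ascending addresses are 93 7F 99 6C D8 8A 36 8D.
Read back as big-endian, the last byte is least significant, giving 0x937F996CD88A368D.

0x937F996CD88A368D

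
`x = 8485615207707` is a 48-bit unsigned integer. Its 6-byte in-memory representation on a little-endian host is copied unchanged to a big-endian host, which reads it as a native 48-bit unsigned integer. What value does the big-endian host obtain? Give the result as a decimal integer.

8485615207707 in 48-bit hexadecimal is 0x07B7B614851B.
Stored little-endian, the bytes at ascending addresses are 1B 85 14 B6 B7 07.
Read back as big-endian, the last byte is least significant, giving 0x1B8514B6B707.
0x1B8514B6B707 = 30258392119047.

30258392119047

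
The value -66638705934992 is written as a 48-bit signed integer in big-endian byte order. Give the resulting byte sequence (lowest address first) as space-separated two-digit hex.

Two's complement of -66638705934992 in 48 bits: 66638705934992 = 0x3C9B88654290; invert → 0xC364779ABD6F; add 1 → 0xC364779ABD70.
Split into bytes (most-significant first): C3 64 77 9A BD 70.
Big-endian stores the most-significant byte at the lowest address.
So the memory order matches the most-significant-first order: C3 64 77 9A BD 70.

C3 64 77 9A BD 70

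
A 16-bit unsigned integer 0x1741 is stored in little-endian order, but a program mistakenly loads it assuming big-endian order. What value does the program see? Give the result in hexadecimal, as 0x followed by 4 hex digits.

0x4117

Stored little-endian, the bytes at ascending addresses are 41 17.
Read back as big-endian, the last byte is least significant, giving 0x4117.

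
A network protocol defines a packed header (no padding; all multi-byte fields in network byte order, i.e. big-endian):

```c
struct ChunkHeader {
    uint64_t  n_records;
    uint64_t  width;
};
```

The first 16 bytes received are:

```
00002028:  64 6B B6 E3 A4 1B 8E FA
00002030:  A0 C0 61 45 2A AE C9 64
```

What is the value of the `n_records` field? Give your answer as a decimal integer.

7236078315127934714

`n_records` is the first field, at byte offset 0, occupying 8 bytes.
Bytes at offsets 0..7: 64 6B B6 E3 A4 1B 8E FA.
Big-endian stores the most-significant byte at the lowest address.
The bytes are already most-significant first: 0x646BB6E3A41B8EFA.
0x646BB6E3A41B8EFA = 7236078315127934714.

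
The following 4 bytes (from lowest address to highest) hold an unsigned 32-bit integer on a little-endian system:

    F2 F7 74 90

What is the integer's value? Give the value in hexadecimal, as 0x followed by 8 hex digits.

Little-endian: lowest address holds the least-significant byte.
Reassemble most-significant byte first: 90 74 F7 F2 → 0x9074F7F2.

0x9074F7F2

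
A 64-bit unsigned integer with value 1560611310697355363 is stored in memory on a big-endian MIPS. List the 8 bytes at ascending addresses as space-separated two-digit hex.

15 A8 67 B7 F6 92 98 63

1560611310697355363 in hexadecimal, padded to 64 bits, is 0x15A867B7F6929863.
Split into bytes (most-significant first): 15 A8 67 B7 F6 92 98 63.
Big-endian: lowest address holds the most-significant byte.
So the memory order matches the most-significant-first order: 15 A8 67 B7 F6 92 98 63.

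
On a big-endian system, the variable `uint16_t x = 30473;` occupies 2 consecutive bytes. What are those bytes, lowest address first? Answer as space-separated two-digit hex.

77 09

30473 in hexadecimal, padded to 16 bits, is 0x7709.
Split into bytes (most-significant first): 77 09.
In big-endian order the high byte comes first in memory.
So the memory order matches the most-significant-first order: 77 09.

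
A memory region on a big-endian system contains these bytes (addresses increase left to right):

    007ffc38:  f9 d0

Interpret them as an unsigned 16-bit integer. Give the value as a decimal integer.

63952

Big-endian stores the most-significant byte at the lowest address.
The bytes are already most-significant first: 0xF9D0.
0xF9D0 = 63952.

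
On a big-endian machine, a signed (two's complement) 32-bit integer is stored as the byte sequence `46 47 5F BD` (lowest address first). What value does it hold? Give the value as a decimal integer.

In big-endian order the high byte comes first in memory.
The bytes are already most-significant first: 0x46475FBD.
0x46475FBD = 1179082685.

1179082685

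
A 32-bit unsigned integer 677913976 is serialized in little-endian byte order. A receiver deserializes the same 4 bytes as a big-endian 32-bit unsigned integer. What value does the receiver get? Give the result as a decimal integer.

2015717416

677913976 in 32-bit hexadecimal is 0x28682578.
Stored little-endian, the bytes at ascending addresses are 78 25 68 28.
Read back as big-endian, the last byte is least significant, giving 0x78256828.
0x78256828 = 2015717416.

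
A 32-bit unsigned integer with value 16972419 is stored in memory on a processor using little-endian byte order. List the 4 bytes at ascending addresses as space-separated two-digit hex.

83 FA 02 01

16972419 in hexadecimal, padded to 32 bits, is 0x0102FA83.
Split into bytes (most-significant first): 01 02 FA 83.
Little-endian: lowest address holds the least-significant byte.
So at ascending addresses the bytes are 83 FA 02 01.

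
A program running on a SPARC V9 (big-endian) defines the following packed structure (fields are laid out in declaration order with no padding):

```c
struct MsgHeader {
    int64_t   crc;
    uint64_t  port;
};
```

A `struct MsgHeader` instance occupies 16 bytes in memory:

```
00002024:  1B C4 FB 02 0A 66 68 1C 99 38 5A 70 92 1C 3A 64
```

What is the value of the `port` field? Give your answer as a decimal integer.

11040673926032931428

`port` follows `crc` (8 bytes), so it starts at byte offset 8 and occupies 8 bytes.
Bytes at offsets 8..15: 99 38 5A 70 92 1C 3A 64.
Big-endian stores the most-significant byte at the lowest address.
The bytes are already most-significant first: 0x99385A70921C3A64.
0x99385A70921C3A64 = 11040673926032931428.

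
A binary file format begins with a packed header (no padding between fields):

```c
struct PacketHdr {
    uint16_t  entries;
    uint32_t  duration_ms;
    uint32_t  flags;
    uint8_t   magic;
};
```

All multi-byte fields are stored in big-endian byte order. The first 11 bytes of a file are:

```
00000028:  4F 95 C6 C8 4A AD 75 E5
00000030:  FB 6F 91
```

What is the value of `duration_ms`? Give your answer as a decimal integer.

`duration_ms` follows `entries` (2 bytes), so it starts at byte offset 2 and occupies 4 bytes.
Bytes at offsets 2..5: C6 C8 4A AD.
In big-endian order the high byte comes first in memory.
The bytes are already most-significant first: 0xC6C84AAD.
0xC6C84AAD = 3335015085.

3335015085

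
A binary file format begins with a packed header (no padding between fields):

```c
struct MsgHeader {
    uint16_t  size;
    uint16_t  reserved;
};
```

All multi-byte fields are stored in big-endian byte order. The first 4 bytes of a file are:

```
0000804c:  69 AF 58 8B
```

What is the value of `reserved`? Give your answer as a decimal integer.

`reserved` follows `size` (2 bytes), so it starts at byte offset 2 and occupies 2 bytes.
Bytes at offsets 2..3: 58 8B.
In big-endian order the high byte comes first in memory.
The bytes are already most-significant first: 0x588B.
0x588B = 22667.

22667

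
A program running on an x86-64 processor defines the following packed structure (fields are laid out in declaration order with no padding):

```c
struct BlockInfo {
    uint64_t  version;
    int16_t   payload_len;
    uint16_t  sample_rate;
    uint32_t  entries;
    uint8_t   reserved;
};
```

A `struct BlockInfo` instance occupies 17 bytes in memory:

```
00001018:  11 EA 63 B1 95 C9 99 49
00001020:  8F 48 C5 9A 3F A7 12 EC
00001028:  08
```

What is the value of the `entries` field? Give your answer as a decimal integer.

`entries` follows `version` (8 B), `payload_len` (2 B), `sample_rate` (2 B), so it starts at offset 8 + 2 + 2 = 12 and occupies 4 bytes.
Bytes at offsets 12..15: 3F A7 12 EC.
Little-endian: lowest address holds the least-significant byte.
Reassemble most-significant byte first: EC 12 A7 3F → 0xEC12A73F.
0xEC12A73F = 3960645439.

3960645439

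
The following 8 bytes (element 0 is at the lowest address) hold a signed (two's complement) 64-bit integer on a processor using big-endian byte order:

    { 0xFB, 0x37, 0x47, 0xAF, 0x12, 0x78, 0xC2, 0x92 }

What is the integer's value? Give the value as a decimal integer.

-344728029215800686

In big-endian order the high byte comes first in memory.
The bytes are already most-significant first: 0xFB3747AF1278C292.
Top bit is set, so as a signed 64-bit value this is 0xFB3747AF1278C292 − 2^64 = -344728029215800686.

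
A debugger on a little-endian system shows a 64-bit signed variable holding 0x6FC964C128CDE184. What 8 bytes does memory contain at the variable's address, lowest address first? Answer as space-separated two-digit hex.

84 E1 CD 28 C1 64 C9 6F

Split into bytes (most-significant first): 6F C9 64 C1 28 CD E1 84.
In little-endian order the low byte comes first in memory.
So at ascending addresses the bytes are 84 E1 CD 28 C1 64 C9 6F.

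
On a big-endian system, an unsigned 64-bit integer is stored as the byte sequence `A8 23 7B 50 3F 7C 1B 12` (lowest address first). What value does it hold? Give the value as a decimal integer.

12115663007149464338

Big-endian stores the most-significant byte at the lowest address.
The bytes are already most-significant first: 0xA8237B503F7C1B12.
0xA8237B503F7C1B12 = 12115663007149464338.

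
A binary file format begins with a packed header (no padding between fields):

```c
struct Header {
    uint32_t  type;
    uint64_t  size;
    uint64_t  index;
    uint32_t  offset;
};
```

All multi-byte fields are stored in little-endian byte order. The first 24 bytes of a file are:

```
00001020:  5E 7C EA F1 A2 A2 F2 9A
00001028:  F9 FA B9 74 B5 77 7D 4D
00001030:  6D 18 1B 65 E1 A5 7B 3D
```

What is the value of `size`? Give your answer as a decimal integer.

8411029729044505250

`size` follows `type` (4 bytes), so it starts at byte offset 4 and occupies 8 bytes.
Bytes at offsets 4..11: A2 A2 F2 9A F9 FA B9 74.
Little-endian stores the least-significant byte at the lowest address.
Reassemble most-significant byte first: 74 B9 FA F9 9A F2 A2 A2 → 0x74B9FAF99AF2A2A2.
0x74B9FAF99AF2A2A2 = 8411029729044505250.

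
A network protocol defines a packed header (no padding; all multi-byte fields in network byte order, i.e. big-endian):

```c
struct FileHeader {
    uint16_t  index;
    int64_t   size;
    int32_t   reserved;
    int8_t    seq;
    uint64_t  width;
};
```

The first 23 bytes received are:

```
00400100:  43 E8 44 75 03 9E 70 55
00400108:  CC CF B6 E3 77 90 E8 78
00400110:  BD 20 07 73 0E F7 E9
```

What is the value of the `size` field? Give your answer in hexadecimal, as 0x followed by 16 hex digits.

`size` follows `index` (2 bytes), so it starts at byte offset 2 and occupies 8 bytes.
Bytes at offsets 2..9: 44 75 03 9E 70 55 CC CF.
Big-endian: lowest address holds the most-significant byte.
The bytes are already most-significant first: 0x4475039E7055CCCF.

0x4475039E7055CCCF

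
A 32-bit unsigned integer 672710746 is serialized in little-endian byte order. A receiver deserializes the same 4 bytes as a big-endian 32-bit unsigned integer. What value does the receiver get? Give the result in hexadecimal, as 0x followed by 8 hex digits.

0x5AC01828

672710746 in 32-bit hexadecimal is 0x2818C05A.
Stored little-endian, the bytes at ascending addresses are 5A C0 18 28.
Read back as big-endian, the last byte is least significant, giving 0x5AC01828.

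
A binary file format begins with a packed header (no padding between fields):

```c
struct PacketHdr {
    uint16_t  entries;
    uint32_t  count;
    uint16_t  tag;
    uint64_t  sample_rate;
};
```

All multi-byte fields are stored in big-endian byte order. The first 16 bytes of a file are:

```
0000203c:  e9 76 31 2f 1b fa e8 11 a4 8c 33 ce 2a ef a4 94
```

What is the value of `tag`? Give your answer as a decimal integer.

`tag` follows `entries` (2 B), `count` (4 B), so it starts at offset 2 + 4 = 6 and occupies 2 bytes.
Bytes at offsets 6..7: E8 11.
Big-endian stores the most-significant byte at the lowest address.
The bytes are already most-significant first: 0xE811.
0xE811 = 59409.

59409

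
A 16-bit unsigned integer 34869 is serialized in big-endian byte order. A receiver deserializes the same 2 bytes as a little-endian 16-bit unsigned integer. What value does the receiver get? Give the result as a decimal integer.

13704

34869 in 16-bit hexadecimal is 0x8835.
Stored big-endian, the bytes at ascending addresses are 88 35.
Read back as little-endian, the first byte is least significant, giving 0x3588.
0x3588 = 13704.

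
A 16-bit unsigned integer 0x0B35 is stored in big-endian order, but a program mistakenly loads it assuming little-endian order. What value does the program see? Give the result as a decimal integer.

Stored big-endian, the bytes at ascending addresses are 0B 35.
Read back as little-endian, the first byte is least significant, giving 0x350B.
0x350B = 13579.

13579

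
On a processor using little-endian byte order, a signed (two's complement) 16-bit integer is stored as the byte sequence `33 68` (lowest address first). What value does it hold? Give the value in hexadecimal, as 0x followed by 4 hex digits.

0x6833

Little-endian: lowest address holds the least-significant byte.
Reassemble most-significant byte first: 68 33 → 0x6833.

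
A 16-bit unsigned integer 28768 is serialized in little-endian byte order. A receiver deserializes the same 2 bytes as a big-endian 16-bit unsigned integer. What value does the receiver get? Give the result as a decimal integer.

28768 in 16-bit hexadecimal is 0x7060.
Stored little-endian, the bytes at ascending addresses are 60 70.
Read back as big-endian, the last byte is least significant, giving 0x6070.
0x6070 = 24688.

24688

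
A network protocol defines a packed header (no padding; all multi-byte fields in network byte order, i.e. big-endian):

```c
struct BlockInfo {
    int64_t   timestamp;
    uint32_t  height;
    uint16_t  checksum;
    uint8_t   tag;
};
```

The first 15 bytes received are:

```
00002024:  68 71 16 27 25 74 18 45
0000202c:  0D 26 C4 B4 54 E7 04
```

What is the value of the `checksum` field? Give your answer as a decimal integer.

`checksum` follows `timestamp` (8 B), `height` (4 B), so it starts at offset 8 + 4 = 12 and occupies 2 bytes.
Bytes at offsets 12..13: 54 E7.
In big-endian order the high byte comes first in memory.
The bytes are already most-significant first: 0x54E7.
0x54E7 = 21735.

21735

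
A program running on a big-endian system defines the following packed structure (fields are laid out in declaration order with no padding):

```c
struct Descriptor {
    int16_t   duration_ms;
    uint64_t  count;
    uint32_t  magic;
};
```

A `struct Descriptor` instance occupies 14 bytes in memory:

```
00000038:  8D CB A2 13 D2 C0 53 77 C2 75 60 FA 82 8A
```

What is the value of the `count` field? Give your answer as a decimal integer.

`count` follows `duration_ms` (2 bytes), so it starts at byte offset 2 and occupies 8 bytes.
Bytes at offsets 2..9: A2 13 D2 C0 53 77 C2 75.
Big-endian: lowest address holds the most-significant byte.
The bytes are already most-significant first: 0xA213D2C05377C275.
0xA213D2C05377C275 = 11678909982177739381.

11678909982177739381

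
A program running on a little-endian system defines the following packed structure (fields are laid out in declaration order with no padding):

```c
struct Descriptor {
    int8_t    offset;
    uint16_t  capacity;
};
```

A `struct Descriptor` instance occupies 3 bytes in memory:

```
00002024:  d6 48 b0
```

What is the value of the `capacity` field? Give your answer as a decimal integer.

`capacity` follows `offset` (1 byte), so it starts at byte offset 1 and occupies 2 bytes.
Bytes at offsets 1..2: 48 B0.
Little-endian stores the least-significant byte at the lowest address.
Reassemble most-significant byte first: B0 48 → 0xB048.
0xB048 = 45128.

45128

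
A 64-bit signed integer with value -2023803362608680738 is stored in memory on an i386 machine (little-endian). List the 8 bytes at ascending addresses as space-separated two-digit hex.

DE F0 77 74 90 01 EA E3

Two's complement of -2023803362608680738 in 64 bits: 2023803362608680738 = 0x1C15FE6F8B880F22; invert → 0xE3EA01907477F0DD; add 1 → 0xE3EA01907477F0DE.
Split into bytes (most-significant first): E3 EA 01 90 74 77 F0 DE.
In little-endian order the low byte comes first in memory.
So at ascending addresses the bytes are DE F0 77 74 90 01 EA E3.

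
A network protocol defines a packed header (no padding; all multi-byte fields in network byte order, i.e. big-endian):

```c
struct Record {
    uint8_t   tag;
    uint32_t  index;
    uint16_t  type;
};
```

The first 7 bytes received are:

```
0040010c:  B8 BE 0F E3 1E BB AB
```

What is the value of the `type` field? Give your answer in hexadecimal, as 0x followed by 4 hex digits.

0xBBAB

`type` follows `tag` (1 B), `index` (4 B), so it starts at offset 1 + 4 = 5 and occupies 2 bytes.
Bytes at offsets 5..6: BB AB.
Big-endian stores the most-significant byte at the lowest address.
The bytes are already most-significant first: 0xBBAB.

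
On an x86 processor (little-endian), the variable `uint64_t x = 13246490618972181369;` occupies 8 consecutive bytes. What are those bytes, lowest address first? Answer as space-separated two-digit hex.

79 93 61 F8 08 FD D4 B7

13246490618972181369 in hexadecimal, padded to 64 bits, is 0xB7D4FD08F8619379.
Split into bytes (most-significant first): B7 D4 FD 08 F8 61 93 79.
Little-endian: lowest address holds the least-significant byte.
So at ascending addresses the bytes are 79 93 61 F8 08 FD D4 B7.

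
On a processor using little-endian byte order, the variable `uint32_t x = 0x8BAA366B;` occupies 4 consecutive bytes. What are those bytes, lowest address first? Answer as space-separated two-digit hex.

6B 36 AA 8B

Split into bytes (most-significant first): 8B AA 36 6B.
Little-endian stores the least-significant byte at the lowest address.
So at ascending addresses the bytes are 6B 36 AA 8B.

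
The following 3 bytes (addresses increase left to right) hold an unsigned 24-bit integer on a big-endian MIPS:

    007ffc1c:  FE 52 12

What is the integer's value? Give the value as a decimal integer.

Big-endian: lowest address holds the most-significant byte.
The bytes are already most-significant first: 0xFE5212.
0xFE5212 = 16667154.

16667154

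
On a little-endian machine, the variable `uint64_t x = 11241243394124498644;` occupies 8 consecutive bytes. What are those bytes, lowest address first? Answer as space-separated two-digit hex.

D4 46 7F EC 4E EB 00 9C

11241243394124498644 in hexadecimal, padded to 64 bits, is 0x9C00EB4EEC7F46D4.
Split into bytes (most-significant first): 9C 00 EB 4E EC 7F 46 D4.
Little-endian stores the least-significant byte at the lowest address.
So at ascending addresses the bytes are D4 46 7F EC 4E EB 00 9C.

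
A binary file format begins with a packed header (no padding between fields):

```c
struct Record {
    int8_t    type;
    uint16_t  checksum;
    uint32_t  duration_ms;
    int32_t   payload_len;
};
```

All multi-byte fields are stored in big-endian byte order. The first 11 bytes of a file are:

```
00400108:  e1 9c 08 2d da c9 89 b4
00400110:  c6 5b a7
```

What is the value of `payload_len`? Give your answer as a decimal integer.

`payload_len` follows `type` (1 B), `checksum` (2 B), `duration_ms` (4 B), so it starts at offset 1 + 2 + 4 = 7 and occupies 4 bytes.
Bytes at offsets 7..10: B4 C6 5B A7.
Big-endian: lowest address holds the most-significant byte.
The bytes are already most-significant first: 0xB4C65BA7.
Top bit is set, so as a signed 32-bit value this is 0xB4C65BA7 − 2^32 = -1262068825.

-1262068825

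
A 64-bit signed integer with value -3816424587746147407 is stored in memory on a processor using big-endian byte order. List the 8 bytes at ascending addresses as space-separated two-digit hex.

Two's complement of -3816424587746147407 in 64 bits: 3816424587746147407 = 0x34F6A9F138ACFC4F; invert → 0xCB09560EC75303B0; add 1 → 0xCB09560EC75303B1.
Split into bytes (most-significant first): CB 09 56 0E C7 53 03 B1.
Big-endian: lowest address holds the most-significant byte.
So the memory order matches the most-significant-first order: CB 09 56 0E C7 53 03 B1.

CB 09 56 0E C7 53 03 B1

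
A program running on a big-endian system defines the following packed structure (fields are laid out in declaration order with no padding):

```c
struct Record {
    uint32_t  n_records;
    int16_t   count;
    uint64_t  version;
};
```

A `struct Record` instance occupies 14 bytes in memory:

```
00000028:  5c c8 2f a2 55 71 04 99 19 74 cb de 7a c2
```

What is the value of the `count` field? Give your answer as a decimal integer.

21873

`count` follows `n_records` (4 bytes), so it starts at byte offset 4 and occupies 2 bytes.
Bytes at offsets 4..5: 55 71.
In big-endian order the high byte comes first in memory.
The bytes are already most-significant first: 0x5571.
0x5571 = 21873.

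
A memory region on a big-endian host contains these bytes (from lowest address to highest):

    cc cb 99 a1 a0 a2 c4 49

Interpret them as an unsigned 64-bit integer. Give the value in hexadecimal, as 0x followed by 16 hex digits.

0xCCCB99A1A0A2C449

In big-endian order the high byte comes first in memory.
The bytes are already most-significant first: 0xCCCB99A1A0A2C449.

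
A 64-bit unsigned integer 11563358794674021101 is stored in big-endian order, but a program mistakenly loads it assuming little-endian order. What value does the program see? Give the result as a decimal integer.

17087483778425518496

11563358794674021101 in 64-bit hexadecimal is 0xA0794D8EF6EF22ED.
Stored big-endian, the bytes at ascending addresses are A0 79 4D 8E F6 EF 22 ED.
Read back as little-endian, the first byte is least significant, giving 0xED22EFF68E4D79A0.
0xED22EFF68E4D79A0 = 17087483778425518496.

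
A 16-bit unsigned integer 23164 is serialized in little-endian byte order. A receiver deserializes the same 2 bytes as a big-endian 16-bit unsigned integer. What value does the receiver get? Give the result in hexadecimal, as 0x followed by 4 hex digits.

0x7C5A

23164 in 16-bit hexadecimal is 0x5A7C.
Stored little-endian, the bytes at ascending addresses are 7C 5A.
Read back as big-endian, the last byte is least significant, giving 0x7C5A.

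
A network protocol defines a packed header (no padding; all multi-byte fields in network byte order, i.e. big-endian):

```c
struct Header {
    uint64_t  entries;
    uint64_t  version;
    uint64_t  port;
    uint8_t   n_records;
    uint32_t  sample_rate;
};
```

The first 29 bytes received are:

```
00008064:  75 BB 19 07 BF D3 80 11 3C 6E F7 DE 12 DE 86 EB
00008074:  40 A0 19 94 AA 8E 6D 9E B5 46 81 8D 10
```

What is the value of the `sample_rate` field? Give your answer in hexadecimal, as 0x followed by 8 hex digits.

`sample_rate` follows `entries` (8 B), `version` (8 B), `port` (8 B), `n_records` (1 B), so it starts at offset 8 + 8 + 8 + 1 = 25 and occupies 4 bytes.
Bytes at offsets 25..28: 46 81 8D 10.
Big-endian: lowest address holds the most-significant byte.
The bytes are already most-significant first: 0x46818D10.

0x46818D10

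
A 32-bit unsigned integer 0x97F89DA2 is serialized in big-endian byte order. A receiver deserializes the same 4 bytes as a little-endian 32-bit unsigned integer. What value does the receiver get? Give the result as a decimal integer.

Stored big-endian, the bytes at ascending addresses are 97 F8 9D A2.
Read back as little-endian, the first byte is least significant, giving 0xA29DF897.
0xA29DF897 = 2728261783.

2728261783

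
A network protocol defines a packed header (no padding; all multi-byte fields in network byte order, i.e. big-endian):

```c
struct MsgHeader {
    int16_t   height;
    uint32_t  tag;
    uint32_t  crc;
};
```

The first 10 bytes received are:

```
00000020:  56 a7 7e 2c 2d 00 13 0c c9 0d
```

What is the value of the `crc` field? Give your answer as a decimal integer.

`crc` follows `height` (2 B), `tag` (4 B), so it starts at offset 2 + 4 = 6 and occupies 4 bytes.
Bytes at offsets 6..9: 13 0C C9 0D.
In big-endian order the high byte comes first in memory.
The bytes are already most-significant first: 0x130CC90D.
0x130CC90D = 319605005.

319605005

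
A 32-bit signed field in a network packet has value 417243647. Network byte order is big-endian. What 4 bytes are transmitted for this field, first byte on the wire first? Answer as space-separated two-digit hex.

417243647 in hexadecimal, padded to 32 bits, is 0x18DEA1FF.
Split into bytes (most-significant first): 18 DE A1 FF.
In big-endian order the high byte comes first in memory.
So the memory order matches the most-significant-first order: 18 DE A1 FF.

18 DE A1 FF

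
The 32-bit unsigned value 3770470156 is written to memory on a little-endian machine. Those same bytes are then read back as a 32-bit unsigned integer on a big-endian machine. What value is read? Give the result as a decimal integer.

214940896

3770470156 in 32-bit hexadecimal is 0xE0BCCF0C.
Stored little-endian, the bytes at ascending addresses are 0C CF BC E0.
Read back as big-endian, the last byte is least significant, giving 0x0CCFBCE0.
0x0CCFBCE0 = 214940896.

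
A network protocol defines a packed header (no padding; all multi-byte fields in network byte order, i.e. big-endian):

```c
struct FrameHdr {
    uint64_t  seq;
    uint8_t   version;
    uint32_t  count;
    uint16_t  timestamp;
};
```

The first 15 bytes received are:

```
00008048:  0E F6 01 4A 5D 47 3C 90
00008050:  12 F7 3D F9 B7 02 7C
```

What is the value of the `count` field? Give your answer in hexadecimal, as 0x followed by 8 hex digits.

`count` follows `seq` (8 B), `version` (1 B), so it starts at offset 8 + 1 = 9 and occupies 4 bytes.
Bytes at offsets 9..12: F7 3D F9 B7.
Big-endian: lowest address holds the most-significant byte.
The bytes are already most-significant first: 0xF73DF9B7.

0xF73DF9B7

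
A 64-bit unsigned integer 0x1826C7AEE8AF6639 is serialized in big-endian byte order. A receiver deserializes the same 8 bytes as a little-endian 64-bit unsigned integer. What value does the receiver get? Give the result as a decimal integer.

Stored big-endian, the bytes at ascending addresses are 18 26 C7 AE E8 AF 66 39.
Read back as little-endian, the first byte is least significant, giving 0x3966AFE8AEC72618.
0x3966AFE8AEC72618 = 4136186721685939736.

4136186721685939736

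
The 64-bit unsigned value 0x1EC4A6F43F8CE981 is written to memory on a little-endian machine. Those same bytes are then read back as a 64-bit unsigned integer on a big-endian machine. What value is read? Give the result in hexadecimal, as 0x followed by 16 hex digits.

Stored little-endian, the bytes at ascending addresses are 81 E9 8C 3F F4 A6 C4 1E.
Read back as big-endian, the last byte is least significant, giving 0x81E98C3FF4A6C41E.

0x81E98C3FF4A6C41E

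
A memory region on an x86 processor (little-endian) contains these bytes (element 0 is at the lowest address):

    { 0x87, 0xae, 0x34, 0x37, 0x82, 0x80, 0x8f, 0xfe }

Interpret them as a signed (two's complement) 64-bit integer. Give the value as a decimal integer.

-103722969645928825

Little-endian: lowest address holds the least-significant byte.
Reassemble most-significant byte first: FE 8F 80 82 37 34 AE 87 → 0xFE8F80823734AE87.
Top bit is set, so as a signed 64-bit value this is 0xFE8F80823734AE87 − 2^64 = -103722969645928825.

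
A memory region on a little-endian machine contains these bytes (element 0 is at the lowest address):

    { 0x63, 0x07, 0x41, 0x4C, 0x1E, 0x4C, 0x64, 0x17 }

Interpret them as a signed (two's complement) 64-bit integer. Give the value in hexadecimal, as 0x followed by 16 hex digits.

0x17644C1E4C410763

In little-endian order the low byte comes first in memory.
Reassemble most-significant byte first: 17 64 4C 1E 4C 41 07 63 → 0x17644C1E4C410763.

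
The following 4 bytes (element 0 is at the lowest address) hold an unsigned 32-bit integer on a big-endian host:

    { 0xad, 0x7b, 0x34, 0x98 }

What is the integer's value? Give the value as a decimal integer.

Big-endian stores the most-significant byte at the lowest address.
The bytes are already most-significant first: 0xAD7B3498.
0xAD7B3498 = 2910532760.

2910532760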